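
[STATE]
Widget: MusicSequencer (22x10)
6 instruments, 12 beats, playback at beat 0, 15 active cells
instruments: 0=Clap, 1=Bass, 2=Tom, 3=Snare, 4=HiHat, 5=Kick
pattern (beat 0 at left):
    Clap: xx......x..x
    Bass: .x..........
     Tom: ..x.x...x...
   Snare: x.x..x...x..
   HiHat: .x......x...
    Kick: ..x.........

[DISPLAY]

      ▼12345678901    
  Clap██······█··█    
  Bass·█··········    
   Tom··█·█···█···    
 Snare█·█··█···█··    
 HiHat·█······█···    
  Kick··█·········    
                      
                      
                      


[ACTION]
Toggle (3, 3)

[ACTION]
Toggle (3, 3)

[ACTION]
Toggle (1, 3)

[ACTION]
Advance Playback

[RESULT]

      0▼2345678901    
  Clap██······█··█    
  Bass·█·█········    
   Tom··█·█···█···    
 Snare█·█··█···█··    
 HiHat·█······█···    
  Kick··█·········    
                      
                      
                      


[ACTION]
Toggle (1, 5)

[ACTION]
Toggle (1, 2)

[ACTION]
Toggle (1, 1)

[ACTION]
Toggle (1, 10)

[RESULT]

      0▼2345678901    
  Clap██······█··█    
  Bass··██·█····█·    
   Tom··█·█···█···    
 Snare█·█··█···█··    
 HiHat·█······█···    
  Kick··█·········    
                      
                      
                      


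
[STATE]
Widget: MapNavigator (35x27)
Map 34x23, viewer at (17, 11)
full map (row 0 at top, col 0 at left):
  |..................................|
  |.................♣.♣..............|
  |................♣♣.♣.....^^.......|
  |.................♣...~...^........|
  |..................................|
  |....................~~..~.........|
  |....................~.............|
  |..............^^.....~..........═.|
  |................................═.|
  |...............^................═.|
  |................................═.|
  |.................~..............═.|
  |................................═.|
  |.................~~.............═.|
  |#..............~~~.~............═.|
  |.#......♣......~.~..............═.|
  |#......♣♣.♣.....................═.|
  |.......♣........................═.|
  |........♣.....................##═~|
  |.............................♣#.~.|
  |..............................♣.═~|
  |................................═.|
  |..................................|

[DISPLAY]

                                   
                                   
.................................. 
.................♣.♣.............. 
................♣♣.♣.....^^....... 
.................♣...~...^........ 
.................................. 
....................~~..~......... 
....................~............. 
..............^^.....~..........═. 
................................═. 
...............^................═. 
................................═. 
.................@..............═. 
................................═. 
.................~~.............═. 
#..............~~~.~............═. 
.#......♣......~.~..............═. 
#......♣♣.♣.....................═. 
.......♣........................═. 
........♣.....................##═~ 
.............................♣#.~. 
..............................♣.═~ 
................................═. 
.................................. 
                                   
                                   


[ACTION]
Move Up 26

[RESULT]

                                   
                                   
                                   
                                   
                                   
                                   
                                   
                                   
                                   
                                   
                                   
                                   
                                   
.................@................ 
.................♣.♣.............. 
................♣♣.♣.....^^....... 
.................♣...~...^........ 
.................................. 
....................~~..~......... 
....................~............. 
..............^^.....~..........═. 
................................═. 
...............^................═. 
................................═. 
.................~..............═. 
................................═. 
.................~~.............═. 


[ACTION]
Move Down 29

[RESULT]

...............^................═. 
................................═. 
.................~..............═. 
................................═. 
.................~~.............═. 
#..............~~~.~............═. 
.#......♣......~.~..............═. 
#......♣♣.♣.....................═. 
.......♣........................═. 
........♣.....................##═~ 
.............................♣#.~. 
..............................♣.═~ 
................................═. 
.................@................ 
                                   
                                   
                                   
                                   
                                   
                                   
                                   
                                   
                                   
                                   
                                   
                                   
                                   


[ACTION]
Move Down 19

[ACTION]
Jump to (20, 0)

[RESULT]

                                   
                                   
                                   
                                   
                                   
                                   
                                   
                                   
                                   
                                   
                                   
                                   
                                   
.................@.............    
..............♣.♣..............    
.............♣♣.♣.....^^.......    
..............♣...~...^........    
...............................    
.................~~..~.........    
.................~.............    
...........^^.....~..........═.    
.............................═.    
............^................═.    
.............................═.    
..............~..............═.    
.............................═.    
..............~~.............═.    


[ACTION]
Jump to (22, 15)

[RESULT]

...........♣♣.♣.....^^.......      
............♣...~...^........      
.............................      
...............~~..~.........      
...............~.............      
.........^^.....~..........═.      
...........................═.      
..........^................═.      
...........................═.      
............~..............═.      
...........................═.      
............~~.............═.      
..........~~~.~............═.      
...♣......~.~....@.........═.      
..♣♣.♣.....................═.      
..♣........................═.      
...♣.....................##═~      
........................♣#.~.      
.........................♣.═~      
...........................═.      
.............................      
                                   
                                   
                                   
                                   
                                   
                                   


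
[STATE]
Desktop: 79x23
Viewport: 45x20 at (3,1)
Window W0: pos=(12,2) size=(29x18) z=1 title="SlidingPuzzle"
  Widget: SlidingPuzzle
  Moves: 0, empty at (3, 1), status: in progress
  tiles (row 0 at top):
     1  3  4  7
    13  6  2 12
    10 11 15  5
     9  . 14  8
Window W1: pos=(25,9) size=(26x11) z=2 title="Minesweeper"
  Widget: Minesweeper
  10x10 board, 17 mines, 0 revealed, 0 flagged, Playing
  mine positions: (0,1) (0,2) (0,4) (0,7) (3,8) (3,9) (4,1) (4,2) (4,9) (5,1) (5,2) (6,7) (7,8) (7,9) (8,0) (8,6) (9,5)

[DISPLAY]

                                             
         ┏━━━━━━━━━━━━━━━━━━━━━━━━━━━┓       
         ┃ SlidingPuzzle             ┃       
         ┠───────────────────────────┨       
         ┃┌────┬────┬────┬────┐      ┃       
         ┃│  1 │  3 │  4 │  7 │      ┃       
         ┃├────┼────┼────┼────┤      ┃       
         ┃│ 13 │  6 │  2 │ 12 │      ┃       
         ┃├────┼────┼─┏━━━━━━━━━━━━━━━━━━━━━━
         ┃│ 10 │ 11 │ ┃ Minesweeper          
         ┃├────┼────┼─┠──────────────────────
         ┃│  9 │    │ ┃■■■■■■■■■■            
         ┃└────┴────┴─┃■■■■■■■■■■            
         ┃Moves: 0    ┃■■■■■■■■■■            
         ┃            ┃■■■■■■■■■■            
         ┃            ┃■■■■■■■■■■            
         ┃            ┃■■■■■■■■■■            
         ┃            ┃■■■■■■■■■■            
         ┗━━━━━━━━━━━━┗━━━━━━━━━━━━━━━━━━━━━━
                                             


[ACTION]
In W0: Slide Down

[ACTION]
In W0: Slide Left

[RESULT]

                                             
         ┏━━━━━━━━━━━━━━━━━━━━━━━━━━━┓       
         ┃ SlidingPuzzle             ┃       
         ┠───────────────────────────┨       
         ┃┌────┬────┬────┬────┐      ┃       
         ┃│  1 │  3 │  4 │  7 │      ┃       
         ┃├────┼────┼────┼────┤      ┃       
         ┃│ 13 │  6 │  2 │ 12 │      ┃       
         ┃├────┼────┼─┏━━━━━━━━━━━━━━━━━━━━━━
         ┃│ 10 │ 15 │ ┃ Minesweeper          
         ┃├────┼────┼─┠──────────────────────
         ┃│  9 │ 11 │ ┃■■■■■■■■■■            
         ┃└────┴────┴─┃■■■■■■■■■■            
         ┃Moves: 2    ┃■■■■■■■■■■            
         ┃            ┃■■■■■■■■■■            
         ┃            ┃■■■■■■■■■■            
         ┃            ┃■■■■■■■■■■            
         ┃            ┃■■■■■■■■■■            
         ┗━━━━━━━━━━━━┗━━━━━━━━━━━━━━━━━━━━━━
                                             


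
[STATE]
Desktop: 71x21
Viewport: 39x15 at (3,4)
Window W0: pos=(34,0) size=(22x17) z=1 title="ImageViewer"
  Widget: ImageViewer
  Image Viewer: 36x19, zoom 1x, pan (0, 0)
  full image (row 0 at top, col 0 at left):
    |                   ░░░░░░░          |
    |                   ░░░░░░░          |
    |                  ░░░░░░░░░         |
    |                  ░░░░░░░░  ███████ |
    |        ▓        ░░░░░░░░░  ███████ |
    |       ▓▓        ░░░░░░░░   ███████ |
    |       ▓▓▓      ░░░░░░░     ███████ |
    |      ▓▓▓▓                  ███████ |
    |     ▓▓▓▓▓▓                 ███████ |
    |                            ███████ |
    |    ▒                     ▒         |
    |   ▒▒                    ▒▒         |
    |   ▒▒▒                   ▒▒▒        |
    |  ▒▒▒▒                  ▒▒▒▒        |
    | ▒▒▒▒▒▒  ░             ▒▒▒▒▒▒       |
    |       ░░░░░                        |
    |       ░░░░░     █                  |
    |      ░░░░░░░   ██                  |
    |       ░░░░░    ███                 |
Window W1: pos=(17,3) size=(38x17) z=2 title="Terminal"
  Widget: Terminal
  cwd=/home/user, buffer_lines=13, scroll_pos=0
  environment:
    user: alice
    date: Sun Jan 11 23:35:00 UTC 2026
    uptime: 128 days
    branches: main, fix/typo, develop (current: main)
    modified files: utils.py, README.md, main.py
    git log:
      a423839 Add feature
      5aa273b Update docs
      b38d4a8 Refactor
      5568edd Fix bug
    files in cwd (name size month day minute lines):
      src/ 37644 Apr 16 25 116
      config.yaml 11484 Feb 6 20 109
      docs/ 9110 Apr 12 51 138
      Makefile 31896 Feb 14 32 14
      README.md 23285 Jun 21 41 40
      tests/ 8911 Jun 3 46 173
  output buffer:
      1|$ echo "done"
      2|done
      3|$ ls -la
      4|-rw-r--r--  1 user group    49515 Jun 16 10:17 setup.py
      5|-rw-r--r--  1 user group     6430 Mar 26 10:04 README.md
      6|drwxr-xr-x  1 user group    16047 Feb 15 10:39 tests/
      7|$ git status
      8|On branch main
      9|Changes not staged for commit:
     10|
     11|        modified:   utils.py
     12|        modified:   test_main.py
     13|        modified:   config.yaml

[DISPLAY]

              ┃ Terminal               
              ┠────────────────────────
              ┃$ echo "done"           
              ┃done                    
              ┃$ ls -la                
              ┃-rw-r--r--  1 user group
              ┃-rw-r--r--  1 user group
              ┃drwxr-xr-x  1 user group
              ┃$ git status            
              ┃On branch main          
              ┃Changes not staged for c
              ┃                        
              ┃        modified:   util
              ┃        modified:   test
              ┃        modified:   conf


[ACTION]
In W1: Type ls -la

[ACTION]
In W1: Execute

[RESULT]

              ┃ Terminal               
              ┠────────────────────────
              ┃Changes not staged for c
              ┃                        
              ┃        modified:   util
              ┃        modified:   test
              ┃        modified:   conf
              ┃$ ls -la                
              ┃drwxr-xr-x  1 alice grou
              ┃-rw-r--r--  1 alice grou
              ┃drwxr-xr-x  1 alice grou
              ┃-rw-r--r--  1 alice grou
              ┃-rw-r--r--  1 alice grou
              ┃drwxr-xr-x  1 alice grou
              ┃$ █                     


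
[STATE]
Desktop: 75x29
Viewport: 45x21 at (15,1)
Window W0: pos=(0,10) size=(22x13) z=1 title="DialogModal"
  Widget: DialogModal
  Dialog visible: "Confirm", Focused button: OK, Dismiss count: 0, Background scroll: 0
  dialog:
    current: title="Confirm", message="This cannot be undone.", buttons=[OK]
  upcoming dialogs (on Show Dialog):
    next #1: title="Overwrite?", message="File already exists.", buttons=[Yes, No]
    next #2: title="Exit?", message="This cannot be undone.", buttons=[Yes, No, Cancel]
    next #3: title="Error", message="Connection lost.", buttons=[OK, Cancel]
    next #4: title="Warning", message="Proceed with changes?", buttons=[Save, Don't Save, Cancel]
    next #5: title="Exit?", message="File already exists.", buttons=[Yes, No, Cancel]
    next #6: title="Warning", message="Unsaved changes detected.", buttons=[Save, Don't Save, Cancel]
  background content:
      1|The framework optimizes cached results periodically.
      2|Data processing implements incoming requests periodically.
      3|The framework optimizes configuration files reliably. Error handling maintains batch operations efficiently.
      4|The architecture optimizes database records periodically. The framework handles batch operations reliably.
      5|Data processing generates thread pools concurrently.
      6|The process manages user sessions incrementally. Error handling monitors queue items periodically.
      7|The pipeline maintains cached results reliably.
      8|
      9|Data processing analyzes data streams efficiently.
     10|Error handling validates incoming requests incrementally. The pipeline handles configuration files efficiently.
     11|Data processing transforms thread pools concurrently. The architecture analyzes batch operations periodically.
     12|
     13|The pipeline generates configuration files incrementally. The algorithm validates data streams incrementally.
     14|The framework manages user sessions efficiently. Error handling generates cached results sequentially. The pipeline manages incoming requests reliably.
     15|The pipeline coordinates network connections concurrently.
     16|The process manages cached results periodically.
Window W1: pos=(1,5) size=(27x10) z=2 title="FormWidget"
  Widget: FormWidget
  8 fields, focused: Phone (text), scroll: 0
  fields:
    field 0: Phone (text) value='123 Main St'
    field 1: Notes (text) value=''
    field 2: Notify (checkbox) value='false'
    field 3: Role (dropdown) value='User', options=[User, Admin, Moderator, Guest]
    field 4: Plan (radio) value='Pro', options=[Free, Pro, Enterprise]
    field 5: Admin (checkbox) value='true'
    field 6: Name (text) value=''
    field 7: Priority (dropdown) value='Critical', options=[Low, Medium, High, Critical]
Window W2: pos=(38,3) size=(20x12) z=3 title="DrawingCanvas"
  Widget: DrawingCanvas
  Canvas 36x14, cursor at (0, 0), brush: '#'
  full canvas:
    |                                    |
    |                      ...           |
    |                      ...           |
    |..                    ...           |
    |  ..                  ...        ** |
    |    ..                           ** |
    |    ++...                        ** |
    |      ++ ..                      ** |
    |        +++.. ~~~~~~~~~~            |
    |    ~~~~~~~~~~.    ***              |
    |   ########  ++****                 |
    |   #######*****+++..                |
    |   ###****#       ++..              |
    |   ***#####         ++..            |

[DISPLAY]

                                             
                                             
                       ┏━━━━━━━━━━━━━━━━━━┓  
                       ┃ DrawingCanvas    ┃  
━━━━━━━━━━━━┓          ┠──────────────────┨  
            ┃          ┃+                 ┃  
────────────┨          ┃                  ┃  
 [123 Main ]┃          ┃                  ┃  
 [         ]┃          ┃..                ┃  
 [ ]        ┃          ┃  ..              ┃  
 [User    ▼]┃          ┃    ..            ┃  
 ( ) Free  (┃          ┃    ++...         ┃  
 [x]        ┃          ┃      ++ ..       ┃  
━━━━━━━━━━━━┛          ┗━━━━━━━━━━━━━━━━━━┛  
───┐mi┃                                      
   │pt┃                                      
 be│ne┃                                      
   │s ┃                                      
───┘ai┃                                      
      ┃                                      
g anal┃                                      


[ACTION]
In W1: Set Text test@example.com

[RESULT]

                                             
                                             
                       ┏━━━━━━━━━━━━━━━━━━┓  
                       ┃ DrawingCanvas    ┃  
━━━━━━━━━━━━┓          ┠──────────────────┨  
            ┃          ┃+                 ┃  
────────────┨          ┃                  ┃  
 [test@exam]┃          ┃                  ┃  
 [         ]┃          ┃..                ┃  
 [ ]        ┃          ┃  ..              ┃  
 [User    ▼]┃          ┃    ..            ┃  
 ( ) Free  (┃          ┃    ++...         ┃  
 [x]        ┃          ┃      ++ ..       ┃  
━━━━━━━━━━━━┛          ┗━━━━━━━━━━━━━━━━━━┛  
───┐mi┃                                      
   │pt┃                                      
 be│ne┃                                      
   │s ┃                                      
───┘ai┃                                      
      ┃                                      
g anal┃                                      


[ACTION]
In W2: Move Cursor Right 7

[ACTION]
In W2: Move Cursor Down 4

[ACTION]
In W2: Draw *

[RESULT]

                                             
                                             
                       ┏━━━━━━━━━━━━━━━━━━┓  
                       ┃ DrawingCanvas    ┃  
━━━━━━━━━━━━┓          ┠──────────────────┨  
            ┃          ┃                  ┃  
────────────┨          ┃                  ┃  
 [test@exam]┃          ┃                  ┃  
 [         ]┃          ┃..                ┃  
 [ ]        ┃          ┃  ..   *          ┃  
 [User    ▼]┃          ┃    ..            ┃  
 ( ) Free  (┃          ┃    ++...         ┃  
 [x]        ┃          ┃      ++ ..       ┃  
━━━━━━━━━━━━┛          ┗━━━━━━━━━━━━━━━━━━┛  
───┐mi┃                                      
   │pt┃                                      
 be│ne┃                                      
   │s ┃                                      
───┘ai┃                                      
      ┃                                      
g anal┃                                      


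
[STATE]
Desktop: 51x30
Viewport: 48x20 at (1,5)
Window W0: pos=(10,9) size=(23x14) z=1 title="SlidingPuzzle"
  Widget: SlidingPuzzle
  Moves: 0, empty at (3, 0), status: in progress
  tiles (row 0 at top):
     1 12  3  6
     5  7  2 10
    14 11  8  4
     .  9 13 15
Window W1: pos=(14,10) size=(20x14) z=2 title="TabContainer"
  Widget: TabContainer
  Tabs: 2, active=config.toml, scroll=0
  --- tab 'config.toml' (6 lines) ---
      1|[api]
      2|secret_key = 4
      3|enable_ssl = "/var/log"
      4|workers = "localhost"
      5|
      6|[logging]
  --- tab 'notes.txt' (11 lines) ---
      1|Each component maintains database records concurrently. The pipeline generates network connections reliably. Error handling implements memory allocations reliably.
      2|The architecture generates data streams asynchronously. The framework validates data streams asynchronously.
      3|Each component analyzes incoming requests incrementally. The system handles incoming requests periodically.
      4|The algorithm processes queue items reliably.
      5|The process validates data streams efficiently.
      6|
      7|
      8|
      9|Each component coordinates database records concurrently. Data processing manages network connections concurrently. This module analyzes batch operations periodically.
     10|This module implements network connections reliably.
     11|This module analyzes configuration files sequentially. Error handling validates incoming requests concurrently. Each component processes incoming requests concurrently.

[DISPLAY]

                                                
                                                
                                                
                                                
         ┏━━━━━━━━━━━━━━━━━━━━━┓                
         ┃ Sl┏━━━━━━━━━━━━━━━━━━┓               
         ┠───┃ TabContainer     ┃               
         ┃┌──┠──────────────────┨               
         ┃│  ┃[config.toml]│ not┃               
         ┃├──┃──────────────────┃               
         ┃│  ┃[api]             ┃               
         ┃├──┃secret_key = 4    ┃               
         ┃│ 1┃enable_ssl = "/var┃               
         ┃├──┃workers = "localho┃               
         ┃│  ┃                  ┃               
         ┃└──┃[logging]         ┃               
         ┃Mov┃                  ┃               
         ┗━━━┃                  ┃               
             ┗━━━━━━━━━━━━━━━━━━┛               
                                                


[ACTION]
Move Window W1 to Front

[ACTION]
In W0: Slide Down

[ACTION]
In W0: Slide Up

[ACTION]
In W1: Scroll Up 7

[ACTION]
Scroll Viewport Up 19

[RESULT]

                                                
                                                
                                                
                                                
                                                
                                                
                                                
                                                
                                                
         ┏━━━━━━━━━━━━━━━━━━━━━┓                
         ┃ Sl┏━━━━━━━━━━━━━━━━━━┓               
         ┠───┃ TabContainer     ┃               
         ┃┌──┠──────────────────┨               
         ┃│  ┃[config.toml]│ not┃               
         ┃├──┃──────────────────┃               
         ┃│  ┃[api]             ┃               
         ┃├──┃secret_key = 4    ┃               
         ┃│ 1┃enable_ssl = "/var┃               
         ┃├──┃workers = "localho┃               
         ┃│  ┃                  ┃               


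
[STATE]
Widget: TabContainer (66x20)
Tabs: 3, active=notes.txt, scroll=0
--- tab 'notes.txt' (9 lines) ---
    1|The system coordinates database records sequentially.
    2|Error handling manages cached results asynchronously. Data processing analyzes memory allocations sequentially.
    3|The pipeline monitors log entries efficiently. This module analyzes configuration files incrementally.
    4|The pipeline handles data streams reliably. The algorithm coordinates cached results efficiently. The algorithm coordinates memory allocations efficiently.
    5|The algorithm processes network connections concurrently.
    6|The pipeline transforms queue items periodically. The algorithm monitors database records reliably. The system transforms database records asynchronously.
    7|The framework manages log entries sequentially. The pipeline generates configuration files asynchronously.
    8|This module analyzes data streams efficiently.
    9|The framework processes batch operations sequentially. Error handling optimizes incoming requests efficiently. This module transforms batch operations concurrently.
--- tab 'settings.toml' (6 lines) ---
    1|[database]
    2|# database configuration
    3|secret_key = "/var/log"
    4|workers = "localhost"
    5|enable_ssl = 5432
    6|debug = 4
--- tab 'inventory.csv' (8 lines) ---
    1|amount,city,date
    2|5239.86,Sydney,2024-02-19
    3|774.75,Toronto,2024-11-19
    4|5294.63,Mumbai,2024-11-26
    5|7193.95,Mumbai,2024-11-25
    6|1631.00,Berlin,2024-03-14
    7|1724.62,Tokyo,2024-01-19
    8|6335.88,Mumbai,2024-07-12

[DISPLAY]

[notes.txt]│ settings.toml │ inventory.csv                        
──────────────────────────────────────────────────────────────────
The system coordinates database records sequentially.             
Error handling manages cached results asynchronously. Data process
The pipeline monitors log entries efficiently. This module analyze
The pipeline handles data streams reliably. The algorithm coordina
The algorithm processes network connections concurrently.         
The pipeline transforms queue items periodically. The algorithm mo
The framework manages log entries sequentially. The pipeline gener
This module analyzes data streams efficiently.                    
The framework processes batch operations sequentially. Error handl
                                                                  
                                                                  
                                                                  
                                                                  
                                                                  
                                                                  
                                                                  
                                                                  
                                                                  


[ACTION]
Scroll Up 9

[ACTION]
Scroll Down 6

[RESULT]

[notes.txt]│ settings.toml │ inventory.csv                        
──────────────────────────────────────────────────────────────────
The framework manages log entries sequentially. The pipeline gener
This module analyzes data streams efficiently.                    
The framework processes batch operations sequentially. Error handl
                                                                  
                                                                  
                                                                  
                                                                  
                                                                  
                                                                  
                                                                  
                                                                  
                                                                  
                                                                  
                                                                  
                                                                  
                                                                  
                                                                  
                                                                  


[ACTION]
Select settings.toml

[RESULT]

 notes.txt │[settings.toml]│ inventory.csv                        
──────────────────────────────────────────────────────────────────
[database]                                                        
# database configuration                                          
secret_key = "/var/log"                                           
workers = "localhost"                                             
enable_ssl = 5432                                                 
debug = 4                                                         
                                                                  
                                                                  
                                                                  
                                                                  
                                                                  
                                                                  
                                                                  
                                                                  
                                                                  
                                                                  
                                                                  
                                                                  


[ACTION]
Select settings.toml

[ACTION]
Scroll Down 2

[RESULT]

 notes.txt │[settings.toml]│ inventory.csv                        
──────────────────────────────────────────────────────────────────
secret_key = "/var/log"                                           
workers = "localhost"                                             
enable_ssl = 5432                                                 
debug = 4                                                         
                                                                  
                                                                  
                                                                  
                                                                  
                                                                  
                                                                  
                                                                  
                                                                  
                                                                  
                                                                  
                                                                  
                                                                  
                                                                  
                                                                  


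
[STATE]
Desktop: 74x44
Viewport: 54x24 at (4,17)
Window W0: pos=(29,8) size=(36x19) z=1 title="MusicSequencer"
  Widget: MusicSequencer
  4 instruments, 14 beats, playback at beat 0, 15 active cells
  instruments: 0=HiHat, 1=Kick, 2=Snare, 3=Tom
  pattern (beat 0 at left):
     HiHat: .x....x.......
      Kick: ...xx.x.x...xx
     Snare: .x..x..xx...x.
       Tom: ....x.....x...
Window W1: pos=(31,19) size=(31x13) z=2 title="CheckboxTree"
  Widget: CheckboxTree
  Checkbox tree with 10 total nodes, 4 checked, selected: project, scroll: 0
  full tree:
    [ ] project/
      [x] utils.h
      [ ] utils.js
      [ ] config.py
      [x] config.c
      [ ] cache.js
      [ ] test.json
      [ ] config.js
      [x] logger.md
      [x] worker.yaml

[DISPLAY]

                         ┃                            
                         ┃                            
                         ┃ ┏━━━━━━━━━━━━━━━━━━━━━━━━━━
                         ┃ ┃ CheckboxTree             
                         ┃ ┠──────────────────────────
                         ┃ ┃>[-] project/             
                         ┃ ┃   [x] utils.h            
                         ┃ ┃   [ ] utils.js           
                         ┃ ┃   [ ] config.py          
                         ┗━┃   [x] config.c           
                           ┃   [ ] cache.js           
                           ┃   [ ] test.json          
                           ┃   [ ] config.js          
                           ┃   [x] logger.md          
                           ┗━━━━━━━━━━━━━━━━━━━━━━━━━━
                                                      
                                                      
                                                      
                                                      
                                                      
                                                      
                                                      
                                                      
                                                      


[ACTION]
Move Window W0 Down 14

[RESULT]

                                                      
                                                      
                           ┏━━━━━━━━━━━━━━━━━━━━━━━━━━
                           ┃ CheckboxTree             
                           ┠──────────────────────────
                         ┏━┃>[-] project/             
                         ┃ ┃   [x] utils.h            
                         ┠─┃   [ ] utils.js           
                         ┃ ┃   [ ] config.py          
                         ┃ ┃   [x] config.c           
                         ┃ ┃   [ ] cache.js           
                         ┃ ┃   [ ] test.json          
                         ┃ ┃   [ ] config.js          
                         ┃ ┃   [x] logger.md          
                         ┃ ┗━━━━━━━━━━━━━━━━━━━━━━━━━━
                         ┃                            
                         ┃                            
                         ┃                            
                         ┃                            
                         ┃                            
                         ┃                            
                         ┃                            
                         ┃                            
                         ┗━━━━━━━━━━━━━━━━━━━━━━━━━━━━


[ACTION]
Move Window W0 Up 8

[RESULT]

                         ┃      ▼1234567890123        
                         ┃ HiHat·█····█·······        
                         ┃ ┏━━━━━━━━━━━━━━━━━━━━━━━━━━
                         ┃ ┃ CheckboxTree             
                         ┃ ┠──────────────────────────
                         ┃ ┃>[-] project/             
                         ┃ ┃   [x] utils.h            
                         ┃ ┃   [ ] utils.js           
                         ┃ ┃   [ ] config.py          
                         ┃ ┃   [x] config.c           
                         ┃ ┃   [ ] cache.js           
                         ┃ ┃   [ ] test.json          
                         ┃ ┃   [ ] config.js          
                         ┃ ┃   [x] logger.md          
                         ┃ ┗━━━━━━━━━━━━━━━━━━━━━━━━━━
                         ┗━━━━━━━━━━━━━━━━━━━━━━━━━━━━
                                                      
                                                      
                                                      
                                                      
                                                      
                                                      
                                                      
                                                      


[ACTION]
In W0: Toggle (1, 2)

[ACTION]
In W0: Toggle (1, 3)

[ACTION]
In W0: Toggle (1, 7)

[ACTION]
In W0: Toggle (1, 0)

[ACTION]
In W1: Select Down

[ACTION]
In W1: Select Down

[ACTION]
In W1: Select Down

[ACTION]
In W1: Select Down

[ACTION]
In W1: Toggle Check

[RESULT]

                         ┃      ▼1234567890123        
                         ┃ HiHat·█····█·······        
                         ┃ ┏━━━━━━━━━━━━━━━━━━━━━━━━━━
                         ┃ ┃ CheckboxTree             
                         ┃ ┠──────────────────────────
                         ┃ ┃ [-] project/             
                         ┃ ┃   [x] utils.h            
                         ┃ ┃   [ ] utils.js           
                         ┃ ┃   [ ] config.py          
                         ┃ ┃>  [ ] config.c           
                         ┃ ┃   [ ] cache.js           
                         ┃ ┃   [ ] test.json          
                         ┃ ┃   [ ] config.js          
                         ┃ ┃   [x] logger.md          
                         ┃ ┗━━━━━━━━━━━━━━━━━━━━━━━━━━
                         ┗━━━━━━━━━━━━━━━━━━━━━━━━━━━━
                                                      
                                                      
                                                      
                                                      
                                                      
                                                      
                                                      
                                                      
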